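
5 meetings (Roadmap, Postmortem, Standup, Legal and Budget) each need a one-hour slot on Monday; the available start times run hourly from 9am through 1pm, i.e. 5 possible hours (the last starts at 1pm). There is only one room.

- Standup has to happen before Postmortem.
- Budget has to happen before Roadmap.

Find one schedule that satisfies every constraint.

Legal=1pm, Budget=9am, Roadmap=10am, Standup=11am, Postmortem=12pm

Checking: Budget(9am) before Roadmap(10am); Standup(11am) before Postmortem(12pm); max 1 per hour (cap 1).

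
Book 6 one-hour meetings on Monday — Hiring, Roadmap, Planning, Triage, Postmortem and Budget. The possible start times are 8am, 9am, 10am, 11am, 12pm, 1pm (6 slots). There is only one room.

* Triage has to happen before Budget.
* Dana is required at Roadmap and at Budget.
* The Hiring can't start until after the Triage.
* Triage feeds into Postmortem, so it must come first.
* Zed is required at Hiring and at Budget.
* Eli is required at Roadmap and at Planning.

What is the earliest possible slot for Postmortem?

Precedence pushes Postmortem to at least 9am.
Postmortem at 9am is achievable: Planning -> 1pm; Roadmap -> 12pm; Postmortem -> 9am; Hiring -> 10am; Triage -> 8am; Budget -> 11am.

9am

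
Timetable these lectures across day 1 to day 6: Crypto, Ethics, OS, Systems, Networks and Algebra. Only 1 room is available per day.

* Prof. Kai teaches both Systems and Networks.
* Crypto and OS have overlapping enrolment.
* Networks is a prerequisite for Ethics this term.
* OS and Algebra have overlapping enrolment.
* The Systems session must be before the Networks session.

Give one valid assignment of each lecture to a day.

Crypto in day 4, Networks in day 2, Ethics in day 3, Algebra in day 6, OS in day 5, Systems in day 1

Checking: Networks(day 2) before Ethics(day 3); Systems(day 1) before Networks(day 2); Systems(day 1) != Networks(day 2); Crypto(day 4) != OS(day 5); OS(day 5) != Algebra(day 6); max 1 per day (cap 1).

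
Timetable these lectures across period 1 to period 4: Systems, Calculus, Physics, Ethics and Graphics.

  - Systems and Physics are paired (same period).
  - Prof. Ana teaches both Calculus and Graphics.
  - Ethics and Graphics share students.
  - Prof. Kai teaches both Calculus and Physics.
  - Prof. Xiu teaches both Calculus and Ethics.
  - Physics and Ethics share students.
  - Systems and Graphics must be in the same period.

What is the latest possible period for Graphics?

Graphics at period 4 is achievable: Ethics -> period 2; Calculus -> period 1; Physics -> period 4; Systems -> period 4; Graphics -> period 4.

period 4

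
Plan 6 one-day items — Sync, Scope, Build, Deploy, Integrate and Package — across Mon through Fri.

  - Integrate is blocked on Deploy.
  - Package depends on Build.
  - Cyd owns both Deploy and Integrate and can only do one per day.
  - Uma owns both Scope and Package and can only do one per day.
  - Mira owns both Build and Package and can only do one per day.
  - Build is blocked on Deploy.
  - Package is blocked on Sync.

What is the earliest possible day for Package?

Wed

Precedence pushes Package to at least Wed.
Package at Wed is achievable: Deploy=Mon, Integrate=Tue, Sync=Mon, Package=Wed, Scope=Mon, Build=Tue.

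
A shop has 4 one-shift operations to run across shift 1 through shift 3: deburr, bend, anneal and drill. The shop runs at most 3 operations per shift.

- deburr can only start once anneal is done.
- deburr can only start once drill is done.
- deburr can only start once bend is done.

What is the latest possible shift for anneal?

Downstream work caps anneal at shift 2.
anneal at shift 2 is achievable: deburr -> shift 3; bend -> shift 1; drill -> shift 1; anneal -> shift 2.

shift 2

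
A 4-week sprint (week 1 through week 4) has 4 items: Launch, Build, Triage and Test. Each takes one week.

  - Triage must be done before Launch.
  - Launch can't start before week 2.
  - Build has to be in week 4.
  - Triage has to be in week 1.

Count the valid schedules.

12

Splitting on Launch: it can be week 2 (4), week 3 (4), week 4 (4). Listing each branch's schedules as (Build, Triage, Test) by week number:
Launch=week 2: (4,1,1) (4,1,2) (4,1,3) (4,1,4) — 4.
Launch=week 3: (4,1,1) (4,1,2) (4,1,3) (4,1,4) — 4.
Launch=week 4: (4,1,1) (4,1,2) (4,1,3) (4,1,4) — 4.
Summing: 4 + 4 + 4 = 12.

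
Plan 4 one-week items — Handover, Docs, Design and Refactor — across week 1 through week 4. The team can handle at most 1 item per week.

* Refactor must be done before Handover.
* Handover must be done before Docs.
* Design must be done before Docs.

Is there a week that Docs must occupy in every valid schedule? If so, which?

Precedence pushes Docs to at least week 3.
So Docs is pinned to week 4.

week 4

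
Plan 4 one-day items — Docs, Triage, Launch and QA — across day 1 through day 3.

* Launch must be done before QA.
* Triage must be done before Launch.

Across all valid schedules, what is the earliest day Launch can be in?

Precedence pushes Launch to at least day 2; downstream work caps Launch at day 2.
Launch at day 2 is achievable: Triage -> day 1, Docs -> day 1, Launch -> day 2, QA -> day 3.

day 2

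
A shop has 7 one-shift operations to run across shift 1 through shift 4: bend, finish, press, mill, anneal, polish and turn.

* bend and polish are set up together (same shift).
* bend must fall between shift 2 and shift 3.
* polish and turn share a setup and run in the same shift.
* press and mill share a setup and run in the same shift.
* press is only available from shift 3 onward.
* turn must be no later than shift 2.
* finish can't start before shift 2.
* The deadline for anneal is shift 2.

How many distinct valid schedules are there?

12

Splitting on finish: it can be shift 2 (4), shift 3 (4), shift 4 (4). Listing each branch's schedules as (bend, press, mill, anneal, polish, turn) by shift number:
finish=shift 2: (2,3,3,1,2,2) (2,3,3,2,2,2) (2,4,4,1,2,2) (2,4,4,2,2,2) — 4.
finish=shift 3: (2,3,3,1,2,2) (2,3,3,2,2,2) (2,4,4,1,2,2) (2,4,4,2,2,2) — 4.
finish=shift 4: (2,3,3,1,2,2) (2,3,3,2,2,2) (2,4,4,1,2,2) (2,4,4,2,2,2) — 4.
Summing: 4 + 4 + 4 = 12.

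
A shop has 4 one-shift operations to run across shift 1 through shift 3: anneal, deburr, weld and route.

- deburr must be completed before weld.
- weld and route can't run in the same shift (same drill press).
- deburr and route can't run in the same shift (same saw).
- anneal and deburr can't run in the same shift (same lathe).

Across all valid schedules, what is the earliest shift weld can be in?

shift 2

Precedence pushes weld to at least shift 2.
weld at shift 2 is achievable: route -> shift 3, deburr -> shift 1, weld -> shift 2, anneal -> shift 2.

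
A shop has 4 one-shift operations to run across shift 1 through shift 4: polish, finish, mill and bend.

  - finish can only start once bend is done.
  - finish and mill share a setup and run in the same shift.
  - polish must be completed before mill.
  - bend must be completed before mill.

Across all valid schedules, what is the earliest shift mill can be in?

shift 2

Precedence pushes mill to at least shift 2.
mill at shift 2 is achievable: finish=shift 2, mill=shift 2, polish=shift 1, bend=shift 1.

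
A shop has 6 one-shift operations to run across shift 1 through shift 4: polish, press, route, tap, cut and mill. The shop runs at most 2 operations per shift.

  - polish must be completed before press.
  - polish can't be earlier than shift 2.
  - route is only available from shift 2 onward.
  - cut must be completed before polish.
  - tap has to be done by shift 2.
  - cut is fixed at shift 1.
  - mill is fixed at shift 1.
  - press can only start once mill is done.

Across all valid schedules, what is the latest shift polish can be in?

Polish is available from shift 2; downstream work caps polish at shift 3.
polish at shift 3 is achievable: cut=shift 1; route=shift 2; press=shift 4; mill=shift 1; tap=shift 2; polish=shift 3.

shift 3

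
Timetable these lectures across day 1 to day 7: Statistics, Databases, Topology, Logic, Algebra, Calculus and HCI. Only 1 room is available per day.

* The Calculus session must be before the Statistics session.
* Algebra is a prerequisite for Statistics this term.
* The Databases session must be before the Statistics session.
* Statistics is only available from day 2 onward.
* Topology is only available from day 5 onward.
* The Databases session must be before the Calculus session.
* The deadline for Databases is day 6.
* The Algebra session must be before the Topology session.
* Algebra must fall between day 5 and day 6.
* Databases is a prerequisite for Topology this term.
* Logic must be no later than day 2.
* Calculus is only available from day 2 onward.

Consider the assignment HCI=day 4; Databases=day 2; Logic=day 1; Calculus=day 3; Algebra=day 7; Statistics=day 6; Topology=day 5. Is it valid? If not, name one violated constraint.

Statistics is only available from day 2 onward — holds.
The deadline for Databases is day 6 — holds.
The Databases session must be before the Statistics session — holds.
Calculus is only available from day 2 onward — holds.
The Databases session must be before the Calculus session — holds.
Algebra must fall between day 5 and day 6 — violated.
Topology is only available from day 5 onward — holds.
Databases is a prerequisite for Topology this term — holds.
The Calculus session must be before the Statistics session — holds.
Only 1 room is available per day — holds.
Logic must be no later than day 2 — holds.
Algebra is a prerequisite for Statistics this term — violated.
The Algebra session must be before the Topology session — violated.

No. The Algebra session must be before the Topology session is not satisfied.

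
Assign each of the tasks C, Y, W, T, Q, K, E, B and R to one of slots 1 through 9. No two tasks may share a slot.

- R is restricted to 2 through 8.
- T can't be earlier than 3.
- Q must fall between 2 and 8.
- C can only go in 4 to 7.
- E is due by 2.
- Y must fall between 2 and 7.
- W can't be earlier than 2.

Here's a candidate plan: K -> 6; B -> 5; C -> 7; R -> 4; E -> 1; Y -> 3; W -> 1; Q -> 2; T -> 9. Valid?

No — it violates: W can't be earlier than 2

R is restricted to 2 through 8 — holds.
E is due by 2 — holds.
Y must fall between 2 and 7 — holds.
Q must fall between 2 and 8 — holds.
W can't be earlier than 2 — violated.
T can't be earlier than 3 — holds.
No two tasks may share a slot — violated.
C can only go in 4 to 7 — holds.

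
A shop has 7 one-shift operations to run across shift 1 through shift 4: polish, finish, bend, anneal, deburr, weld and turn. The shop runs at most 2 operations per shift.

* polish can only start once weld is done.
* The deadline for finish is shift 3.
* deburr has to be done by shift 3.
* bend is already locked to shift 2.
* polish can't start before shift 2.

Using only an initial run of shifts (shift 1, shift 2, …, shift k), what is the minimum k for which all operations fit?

4

The precedence chain requires at least 2 distinct shifts.
With at most 2 per shift and 7 operations, at least 4 shifts are needed.
4 works (last occupied shift: shift 4): for example weld -> shift 1, finish -> shift 1, bend -> shift 2, deburr -> shift 3, turn -> shift 4, polish -> shift 2, anneal -> shift 3.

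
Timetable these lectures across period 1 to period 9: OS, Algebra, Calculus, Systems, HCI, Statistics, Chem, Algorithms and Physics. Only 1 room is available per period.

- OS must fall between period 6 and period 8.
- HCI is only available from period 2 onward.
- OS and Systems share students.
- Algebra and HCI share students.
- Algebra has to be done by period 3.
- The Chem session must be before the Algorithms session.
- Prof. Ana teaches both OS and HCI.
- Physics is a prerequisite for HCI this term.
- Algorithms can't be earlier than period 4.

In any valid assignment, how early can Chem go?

Downstream work caps Chem at period 8.
Chem at period 1 is achievable: Statistics -> period 9, Chem -> period 1, Physics -> period 3, OS -> period 6, Systems -> period 8, Calculus -> period 7, Algorithms -> period 4, Algebra -> period 2, HCI -> period 5.

period 1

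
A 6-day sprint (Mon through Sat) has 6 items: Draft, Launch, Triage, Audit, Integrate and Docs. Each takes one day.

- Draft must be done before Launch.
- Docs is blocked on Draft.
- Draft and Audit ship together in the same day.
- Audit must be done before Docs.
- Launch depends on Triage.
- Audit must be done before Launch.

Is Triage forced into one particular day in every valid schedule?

No

Triage can be Mon (e.g. Docs -> Tue, Audit -> Mon, Launch -> Tue, Draft -> Mon, Triage -> Mon, Integrate -> Mon) or Tue (e.g. Triage=Tue, Draft=Mon, Launch=Wed, Integrate=Mon, Audit=Mon, Docs=Tue).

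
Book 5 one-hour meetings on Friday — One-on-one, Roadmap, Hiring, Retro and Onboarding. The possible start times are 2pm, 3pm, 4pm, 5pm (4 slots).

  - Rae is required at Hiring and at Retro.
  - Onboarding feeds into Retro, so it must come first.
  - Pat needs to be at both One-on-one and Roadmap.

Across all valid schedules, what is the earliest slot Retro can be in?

Precedence pushes Retro to at least 3pm.
Retro at 3pm is achievable: Onboarding=2pm, Roadmap=3pm, Hiring=2pm, One-on-one=2pm, Retro=3pm.

3pm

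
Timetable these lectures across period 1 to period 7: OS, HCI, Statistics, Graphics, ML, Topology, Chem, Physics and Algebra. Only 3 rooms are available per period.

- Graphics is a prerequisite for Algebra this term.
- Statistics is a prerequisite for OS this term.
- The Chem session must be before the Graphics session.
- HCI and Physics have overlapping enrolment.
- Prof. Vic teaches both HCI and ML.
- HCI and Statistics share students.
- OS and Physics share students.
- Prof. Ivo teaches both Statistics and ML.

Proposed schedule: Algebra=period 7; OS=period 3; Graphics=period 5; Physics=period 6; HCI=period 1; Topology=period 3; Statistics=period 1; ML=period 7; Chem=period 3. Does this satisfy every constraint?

No. HCI and Statistics share students is not satisfied.

HCI and Physics have overlapping enrolment — holds.
Prof. Ivo teaches both Statistics and ML — holds.
Graphics is a prerequisite for Algebra this term — holds.
OS and Physics share students — holds.
Statistics is a prerequisite for OS this term — holds.
The Chem session must be before the Graphics session — holds.
Only 3 rooms are available per period — holds.
HCI and Statistics share students — violated.
Prof. Vic teaches both HCI and ML — holds.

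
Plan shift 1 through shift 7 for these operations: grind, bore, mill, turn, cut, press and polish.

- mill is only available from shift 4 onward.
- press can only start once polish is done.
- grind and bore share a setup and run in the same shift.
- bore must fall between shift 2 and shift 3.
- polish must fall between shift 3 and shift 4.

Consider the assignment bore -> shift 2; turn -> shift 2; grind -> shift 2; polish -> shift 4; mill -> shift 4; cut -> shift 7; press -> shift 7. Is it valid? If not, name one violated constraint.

Valid

grind and bore share a setup and run in the same shift — holds.
polish must fall between shift 3 and shift 4 — holds.
mill is only available from shift 4 onward — holds.
bore must fall between shift 2 and shift 3 — holds.
press can only start once polish is done — holds.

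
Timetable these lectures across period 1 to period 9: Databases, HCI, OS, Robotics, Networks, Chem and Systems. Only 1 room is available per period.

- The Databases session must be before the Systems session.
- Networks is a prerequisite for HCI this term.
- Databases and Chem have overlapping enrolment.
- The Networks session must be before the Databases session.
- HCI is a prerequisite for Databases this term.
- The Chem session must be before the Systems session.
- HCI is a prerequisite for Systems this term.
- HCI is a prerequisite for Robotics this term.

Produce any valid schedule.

Databases -> period 3, OS -> period 7, Robotics -> period 6, Chem -> period 4, Systems -> period 5, HCI -> period 2, Networks -> period 1

Checking: HCI(period 2) before Systems(period 5); HCI(period 2) before Databases(period 3); HCI(period 2) before Robotics(period 6); Networks(period 1) before Databases(period 3); Databases(period 3) before Systems(period 5); Chem(period 4) before Systems(period 5); Networks(period 1) before HCI(period 2); Databases(period 3) != Chem(period 4); max 1 per period (cap 1).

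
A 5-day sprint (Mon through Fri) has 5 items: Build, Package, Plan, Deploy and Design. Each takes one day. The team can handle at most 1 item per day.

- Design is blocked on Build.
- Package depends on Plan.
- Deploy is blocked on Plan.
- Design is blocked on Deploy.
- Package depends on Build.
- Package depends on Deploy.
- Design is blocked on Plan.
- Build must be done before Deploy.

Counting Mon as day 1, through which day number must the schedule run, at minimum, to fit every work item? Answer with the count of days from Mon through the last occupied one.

5

The precedence chain requires at least 3 distinct days.
With at most 1 per day and 5 work items, at least 5 days are needed.
5 works (last occupied day: Fri): for example Design -> Fri; Plan -> Tue; Deploy -> Wed; Package -> Thu; Build -> Mon.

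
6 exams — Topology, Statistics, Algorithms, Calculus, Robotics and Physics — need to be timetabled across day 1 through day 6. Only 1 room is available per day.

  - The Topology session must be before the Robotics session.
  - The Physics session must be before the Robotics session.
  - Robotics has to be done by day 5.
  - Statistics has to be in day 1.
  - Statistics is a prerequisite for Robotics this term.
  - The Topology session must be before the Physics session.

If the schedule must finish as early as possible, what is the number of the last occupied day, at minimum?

day 6

The precedence chain requires at least 3 distinct days.
With at most 1 per day and 6 exams, at least 6 days are needed.
6 works (last occupied day: day 6): for example Algorithms -> day 5, Physics -> day 3, Robotics -> day 4, Calculus -> day 6, Statistics -> day 1, Topology -> day 2.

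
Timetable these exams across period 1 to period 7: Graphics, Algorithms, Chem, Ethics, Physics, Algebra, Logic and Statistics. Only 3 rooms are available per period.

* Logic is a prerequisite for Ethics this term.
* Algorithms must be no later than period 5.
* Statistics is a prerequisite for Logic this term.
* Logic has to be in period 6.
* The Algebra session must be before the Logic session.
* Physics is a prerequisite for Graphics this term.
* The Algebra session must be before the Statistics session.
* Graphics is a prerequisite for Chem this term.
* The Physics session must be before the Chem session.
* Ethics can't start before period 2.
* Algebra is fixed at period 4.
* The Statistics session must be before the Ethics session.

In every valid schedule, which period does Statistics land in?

Algebra is fixed at period 4 and must come before Statistics, so Statistics is at least period 5.
Logic is fixed at period 6 and must come after Statistics, so Statistics is at most period 5.
So Statistics must be period 5.

period 5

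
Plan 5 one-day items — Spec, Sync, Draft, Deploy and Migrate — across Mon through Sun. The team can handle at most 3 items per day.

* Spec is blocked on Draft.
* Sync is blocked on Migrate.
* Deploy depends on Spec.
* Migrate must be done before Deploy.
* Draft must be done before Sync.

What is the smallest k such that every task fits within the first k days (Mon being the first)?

3

The precedence chain requires at least 3 distinct days.
With at most 3 per day and 5 tasks, at least 2 days are needed.
3 works (last occupied day: Wed): for example Migrate in Mon; Spec in Tue; Draft in Mon; Sync in Tue; Deploy in Wed.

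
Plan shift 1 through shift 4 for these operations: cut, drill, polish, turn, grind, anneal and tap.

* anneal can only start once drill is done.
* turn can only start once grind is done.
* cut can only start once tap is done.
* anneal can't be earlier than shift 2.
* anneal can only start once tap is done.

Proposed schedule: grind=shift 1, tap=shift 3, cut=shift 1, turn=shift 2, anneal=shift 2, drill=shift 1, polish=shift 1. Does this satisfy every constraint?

anneal can only start once drill is done — holds.
cut can only start once tap is done — violated.
turn can only start once grind is done — holds.
anneal can only start once tap is done — violated.
anneal can't be earlier than shift 2 — holds.

No — it violates: cut can only start once tap is done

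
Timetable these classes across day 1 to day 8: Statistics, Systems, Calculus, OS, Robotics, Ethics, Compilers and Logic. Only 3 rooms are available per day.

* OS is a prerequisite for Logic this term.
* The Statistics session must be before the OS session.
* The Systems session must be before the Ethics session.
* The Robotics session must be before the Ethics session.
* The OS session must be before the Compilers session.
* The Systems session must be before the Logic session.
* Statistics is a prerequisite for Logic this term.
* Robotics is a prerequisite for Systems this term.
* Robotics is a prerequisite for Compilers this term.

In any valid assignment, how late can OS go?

Precedence pushes OS to at least day 2; downstream work caps OS at day 7.
OS at day 7 is achievable: OS=day 7, Calculus=day 1, Statistics=day 1, Ethics=day 3, Systems=day 2, Robotics=day 1, Compilers=day 8, Logic=day 8.

day 7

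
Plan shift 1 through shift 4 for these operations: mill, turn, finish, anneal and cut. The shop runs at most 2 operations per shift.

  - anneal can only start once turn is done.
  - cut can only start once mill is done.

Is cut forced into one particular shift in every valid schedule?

No

cut can be shift 2 (e.g. finish=shift 3, anneal=shift 2, cut=shift 2, mill=shift 1, turn=shift 1) or shift 3 (e.g. mill in shift 1; finish in shift 2; cut in shift 3; turn in shift 1; anneal in shift 2).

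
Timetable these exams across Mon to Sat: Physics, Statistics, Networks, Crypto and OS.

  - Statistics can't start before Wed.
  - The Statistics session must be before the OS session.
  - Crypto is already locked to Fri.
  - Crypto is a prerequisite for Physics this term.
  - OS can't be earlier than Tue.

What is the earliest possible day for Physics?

Precedence pushes Physics to at least Sat.
Physics at Sat is achievable: Statistics -> Wed, OS -> Thu, Crypto -> Fri, Networks -> Mon, Physics -> Sat.

Sat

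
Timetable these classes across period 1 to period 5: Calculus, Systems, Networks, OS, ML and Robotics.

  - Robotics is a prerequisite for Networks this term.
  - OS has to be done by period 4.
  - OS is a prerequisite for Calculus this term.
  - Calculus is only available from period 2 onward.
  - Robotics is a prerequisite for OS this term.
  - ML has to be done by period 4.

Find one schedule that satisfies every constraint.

Calculus in period 3, Robotics in period 1, ML in period 1, OS in period 2, Networks in period 2, Systems in period 1

Checking: Robotics(period 1) before Networks(period 2); OS(period 2) before Calculus(period 3); Robotics(period 1) before OS(period 2); OS=period 2 in [period 1,period 4]; Calculus=period 3 in [period 2,period 5]; ML=period 1 in [period 1,period 4].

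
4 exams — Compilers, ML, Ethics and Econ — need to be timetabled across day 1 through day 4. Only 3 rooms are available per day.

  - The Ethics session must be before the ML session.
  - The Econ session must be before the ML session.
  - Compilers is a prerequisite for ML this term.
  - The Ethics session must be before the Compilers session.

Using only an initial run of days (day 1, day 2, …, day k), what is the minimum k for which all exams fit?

The precedence chain requires at least 3 distinct days.
With at most 3 per day and 4 exams, at least 2 days are needed.
3 works (last occupied day: day 3): for example Econ=day 1, ML=day 3, Ethics=day 1, Compilers=day 2.

3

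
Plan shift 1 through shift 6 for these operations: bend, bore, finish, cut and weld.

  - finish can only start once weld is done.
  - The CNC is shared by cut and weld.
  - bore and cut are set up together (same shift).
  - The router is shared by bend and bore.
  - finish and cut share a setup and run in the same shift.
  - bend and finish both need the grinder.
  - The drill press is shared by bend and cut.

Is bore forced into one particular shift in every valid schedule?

No

bore can be shift 2 (e.g. weld=shift 1; bore=shift 2; finish=shift 2; cut=shift 2; bend=shift 1) or shift 3 (e.g. weld=shift 1; finish=shift 3; bore=shift 3; bend=shift 1; cut=shift 3).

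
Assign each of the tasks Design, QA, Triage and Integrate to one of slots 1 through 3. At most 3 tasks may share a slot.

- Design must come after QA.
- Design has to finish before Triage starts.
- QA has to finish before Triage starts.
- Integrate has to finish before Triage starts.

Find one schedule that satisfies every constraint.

Triage in 3, QA in 1, Integrate in 1, Design in 2

Checking: QA(1) before Triage(3); Design(2) before Triage(3); Integrate(1) before Triage(3); QA(1) before Design(2); max 2 per slot (cap 3).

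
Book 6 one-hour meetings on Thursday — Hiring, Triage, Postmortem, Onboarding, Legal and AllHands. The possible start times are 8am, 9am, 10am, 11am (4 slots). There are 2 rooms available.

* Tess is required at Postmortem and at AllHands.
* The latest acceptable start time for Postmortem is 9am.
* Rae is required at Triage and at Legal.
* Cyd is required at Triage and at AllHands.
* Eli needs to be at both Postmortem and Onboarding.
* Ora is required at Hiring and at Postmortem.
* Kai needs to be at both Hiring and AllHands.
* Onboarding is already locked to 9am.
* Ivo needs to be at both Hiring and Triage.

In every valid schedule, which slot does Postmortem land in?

Postmortem's window is 8am–9am.
Onboarding is fixed at 9am, and Postmortem can't share a slot with Onboarding.
So Postmortem must be 8am.

8am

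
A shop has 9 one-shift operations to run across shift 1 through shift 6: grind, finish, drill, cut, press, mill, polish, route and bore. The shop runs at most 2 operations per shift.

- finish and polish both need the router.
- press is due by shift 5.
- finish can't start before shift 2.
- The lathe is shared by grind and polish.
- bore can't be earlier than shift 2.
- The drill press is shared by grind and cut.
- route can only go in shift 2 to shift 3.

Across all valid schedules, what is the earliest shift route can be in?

shift 2

Route is available from shift 2; route's own window allows nothing later than shift 3.
route at shift 2 is achievable: mill -> shift 4, finish -> shift 2, cut -> shift 4, route -> shift 2, press -> shift 1, drill -> shift 3, grind -> shift 1, bore -> shift 3, polish -> shift 5.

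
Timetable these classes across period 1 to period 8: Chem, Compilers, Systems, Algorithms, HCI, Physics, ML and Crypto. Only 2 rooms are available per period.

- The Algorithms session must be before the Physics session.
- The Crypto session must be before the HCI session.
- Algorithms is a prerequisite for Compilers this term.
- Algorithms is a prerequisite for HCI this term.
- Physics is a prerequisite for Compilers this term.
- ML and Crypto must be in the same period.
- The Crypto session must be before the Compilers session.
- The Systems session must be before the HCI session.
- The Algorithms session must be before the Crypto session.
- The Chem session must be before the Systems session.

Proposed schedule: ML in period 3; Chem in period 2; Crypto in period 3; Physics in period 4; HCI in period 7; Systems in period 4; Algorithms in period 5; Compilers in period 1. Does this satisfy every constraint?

The Systems session must be before the HCI session — holds.
The Crypto session must be before the HCI session — holds.
The Chem session must be before the Systems session — holds.
The Algorithms session must be before the Crypto session — violated.
Physics is a prerequisite for Compilers this term — violated.
The Algorithms session must be before the Physics session — violated.
ML and Crypto must be in the same period — holds.
Only 2 rooms are available per period — holds.
Algorithms is a prerequisite for Compilers this term — violated.
Algorithms is a prerequisite for HCI this term — holds.
The Crypto session must be before the Compilers session — violated.

Invalid. Algorithms is a prerequisite for Compilers this term.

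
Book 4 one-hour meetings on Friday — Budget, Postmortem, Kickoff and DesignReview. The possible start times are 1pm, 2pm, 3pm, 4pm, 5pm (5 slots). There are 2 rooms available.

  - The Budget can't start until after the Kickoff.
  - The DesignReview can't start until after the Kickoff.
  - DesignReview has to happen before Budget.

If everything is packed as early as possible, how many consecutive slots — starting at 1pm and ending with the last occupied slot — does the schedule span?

The precedence chain requires at least 3 distinct slots.
With at most 2 per slot and 4 meetings, at least 2 slots are needed.
3 works (last occupied slot: 3pm): for example DesignReview in 2pm; Budget in 3pm; Postmortem in 1pm; Kickoff in 1pm.

3 slots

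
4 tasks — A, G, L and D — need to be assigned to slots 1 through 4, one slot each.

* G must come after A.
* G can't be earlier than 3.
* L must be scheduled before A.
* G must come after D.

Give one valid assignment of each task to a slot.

A -> 2, D -> 1, L -> 1, G -> 3

Checking: D(1) before G(3); L(1) before A(2); A(2) before G(3); G=3 in [3,4].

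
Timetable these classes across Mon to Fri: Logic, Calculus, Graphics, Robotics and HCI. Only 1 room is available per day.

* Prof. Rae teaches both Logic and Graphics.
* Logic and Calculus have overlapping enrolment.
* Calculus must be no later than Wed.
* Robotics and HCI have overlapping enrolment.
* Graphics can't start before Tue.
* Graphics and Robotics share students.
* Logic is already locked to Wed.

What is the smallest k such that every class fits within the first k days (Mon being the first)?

5

With at most 1 per day and 5 classes, at least 5 days are needed.
Logic can't be placed before Wed — that is day 3 counting from Mon — so the schedule must run through at least 3 days.
5 works (last occupied day: Fri): for example Calculus=Mon; HCI=Fri; Robotics=Thu; Logic=Wed; Graphics=Tue.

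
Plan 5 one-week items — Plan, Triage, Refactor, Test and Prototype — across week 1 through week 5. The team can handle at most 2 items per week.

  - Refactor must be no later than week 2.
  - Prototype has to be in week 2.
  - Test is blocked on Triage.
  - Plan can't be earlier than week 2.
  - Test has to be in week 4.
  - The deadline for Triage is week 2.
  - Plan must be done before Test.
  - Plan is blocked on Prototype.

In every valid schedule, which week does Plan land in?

Plan is available from week 2; precedence pushes Plan to at least week 3; downstream work caps Plan at week 3.
So Plan is pinned to week 3.

week 3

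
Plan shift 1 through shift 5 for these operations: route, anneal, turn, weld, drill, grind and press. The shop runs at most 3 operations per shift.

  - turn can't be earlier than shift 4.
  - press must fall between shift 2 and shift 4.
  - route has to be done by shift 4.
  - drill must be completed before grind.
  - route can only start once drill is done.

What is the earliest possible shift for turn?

Turn is available from shift 4.
turn at shift 4 is achievable: anneal in shift 1, weld in shift 1, grind in shift 2, press in shift 2, drill in shift 1, route in shift 2, turn in shift 4.

shift 4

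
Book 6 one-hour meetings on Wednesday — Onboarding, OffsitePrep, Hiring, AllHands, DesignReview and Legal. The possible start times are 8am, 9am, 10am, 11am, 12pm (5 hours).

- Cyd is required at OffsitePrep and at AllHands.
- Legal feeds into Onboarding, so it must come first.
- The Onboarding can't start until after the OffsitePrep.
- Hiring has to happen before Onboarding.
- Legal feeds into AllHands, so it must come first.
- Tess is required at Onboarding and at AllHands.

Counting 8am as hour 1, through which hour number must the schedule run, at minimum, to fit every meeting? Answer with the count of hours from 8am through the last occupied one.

3 hours

The precedence chain requires at least 2 distinct hours.
Could 2 hours be enough, i.e. nothing placed later than 9am? No: AllHands must come after Legal (at 8am or later) → {9am}; Legal must come before AllHands (at 9am or earlier) → {8am}; Onboarding must come after Legal (at 8am or later) → {9am}; AllHands can't share with Onboarding (9am) → nothing is left.
So 2 hours is not enough.
3 works (last occupied hour: 10am): for example Onboarding -> 9am; AllHands -> 10am; OffsitePrep -> 8am; DesignReview -> 8am; Hiring -> 8am; Legal -> 8am.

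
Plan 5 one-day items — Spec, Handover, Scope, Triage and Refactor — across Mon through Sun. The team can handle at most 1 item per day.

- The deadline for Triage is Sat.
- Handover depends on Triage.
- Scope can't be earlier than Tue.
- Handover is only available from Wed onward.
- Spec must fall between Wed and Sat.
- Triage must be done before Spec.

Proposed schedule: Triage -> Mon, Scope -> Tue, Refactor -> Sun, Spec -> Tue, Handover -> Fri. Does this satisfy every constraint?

Scope can't be earlier than Tue — holds.
The deadline for Triage is Sat — holds.
Spec must fall between Wed and Sat — violated.
Triage must be done before Spec — holds.
Handover is only available from Wed onward — holds.
The team can handle at most 1 item per day — violated.
Handover depends on Triage — holds.

No. Spec must fall between Wed and Sat is not satisfied.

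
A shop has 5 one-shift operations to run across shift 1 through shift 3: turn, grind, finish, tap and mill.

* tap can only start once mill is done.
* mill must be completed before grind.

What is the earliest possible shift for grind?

shift 2

Precedence pushes grind to at least shift 2.
grind at shift 2 is achievable: finish=shift 1; turn=shift 1; tap=shift 2; grind=shift 2; mill=shift 1.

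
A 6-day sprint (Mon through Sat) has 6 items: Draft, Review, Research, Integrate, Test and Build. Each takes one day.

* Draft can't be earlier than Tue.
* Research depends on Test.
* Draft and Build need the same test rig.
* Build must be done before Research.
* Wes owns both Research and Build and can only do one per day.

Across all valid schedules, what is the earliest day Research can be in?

Tue

Precedence pushes Research to at least Tue.
Research at Tue is achievable: Research -> Tue, Build -> Mon, Test -> Mon, Integrate -> Mon, Draft -> Tue, Review -> Mon.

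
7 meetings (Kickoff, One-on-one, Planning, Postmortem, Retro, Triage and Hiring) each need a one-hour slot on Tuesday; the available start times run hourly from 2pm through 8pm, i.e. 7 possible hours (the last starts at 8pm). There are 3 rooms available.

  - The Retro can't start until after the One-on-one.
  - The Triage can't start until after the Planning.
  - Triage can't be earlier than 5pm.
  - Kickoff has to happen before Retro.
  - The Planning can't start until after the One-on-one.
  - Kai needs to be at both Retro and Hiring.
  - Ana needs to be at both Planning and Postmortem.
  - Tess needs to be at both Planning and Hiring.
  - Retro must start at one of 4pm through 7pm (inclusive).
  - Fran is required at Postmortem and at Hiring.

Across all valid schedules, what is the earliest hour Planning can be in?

Precedence pushes Planning to at least 3pm; downstream work caps Planning at 7pm.
Planning at 3pm is achievable: Planning in 3pm; Postmortem in 2pm; Kickoff in 2pm; Retro in 4pm; Hiring in 5pm; Triage in 5pm; One-on-one in 2pm.

3pm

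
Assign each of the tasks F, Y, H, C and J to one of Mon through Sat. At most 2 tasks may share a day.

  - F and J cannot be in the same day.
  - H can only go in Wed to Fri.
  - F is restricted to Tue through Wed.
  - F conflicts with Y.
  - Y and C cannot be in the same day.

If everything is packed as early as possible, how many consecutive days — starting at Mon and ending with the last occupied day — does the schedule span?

With at most 2 per day and 5 tasks, at least 3 days are needed.
H can't be placed before Wed — that is day 3 counting from Mon — so the schedule must run through at least 3 days.
3 works (last occupied day: Wed): for example C in Tue; J in Mon; Y in Mon; H in Wed; F in Tue.

3 days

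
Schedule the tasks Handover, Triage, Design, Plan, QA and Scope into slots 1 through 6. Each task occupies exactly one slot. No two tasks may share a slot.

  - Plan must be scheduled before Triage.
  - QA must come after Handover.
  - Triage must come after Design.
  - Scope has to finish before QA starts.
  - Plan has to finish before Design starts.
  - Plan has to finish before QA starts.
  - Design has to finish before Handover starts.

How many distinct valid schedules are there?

14

Splitting on Handover: it can be 3 (3), 4 (7), 5 (4). Listing each branch's schedules as (Triage, Design, Plan, QA, Scope):
Handover=3: (4,2,1,6,5) (5,2,1,6,4) (6,2,1,5,4) — 3.
Handover=4: (3,2,1,6,5) (5,2,1,6,3) (5,3,1,6,2) (5,3,2,6,1) (6,2,1,5,3) (6,3,1,5,2) (6,3,2,5,1) — 7.
Handover=5: (3,2,1,6,4) (4,2,1,6,3) (4,3,1,6,2) (4,3,2,6,1) — 4.
Summing: 3 + 7 + 4 = 14.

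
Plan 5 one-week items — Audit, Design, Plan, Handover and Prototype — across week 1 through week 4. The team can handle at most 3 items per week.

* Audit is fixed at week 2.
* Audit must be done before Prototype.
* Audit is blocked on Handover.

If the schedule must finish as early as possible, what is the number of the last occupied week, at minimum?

The precedence chain requires at least 3 distinct weeks.
With at most 3 per week and 5 work items, at least 2 weeks are needed.
3 works (last occupied week: week 3): for example Prototype in week 3; Audit in week 2; Handover in week 1; Plan in week 1; Design in week 1.

3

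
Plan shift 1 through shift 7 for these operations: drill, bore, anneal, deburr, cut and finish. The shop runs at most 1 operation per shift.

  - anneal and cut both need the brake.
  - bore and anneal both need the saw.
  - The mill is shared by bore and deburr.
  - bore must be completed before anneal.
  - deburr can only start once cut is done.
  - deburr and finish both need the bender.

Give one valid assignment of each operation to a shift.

drill=shift 5, finish=shift 6, cut=shift 3, bore=shift 1, anneal=shift 2, deburr=shift 4

Checking: cut(shift 3) before deburr(shift 4); bore(shift 1) before anneal(shift 2); bore(shift 1) != deburr(shift 4); bore(shift 1) != anneal(shift 2); anneal(shift 2) != cut(shift 3); deburr(shift 4) != finish(shift 6); max 1 per shift (cap 1).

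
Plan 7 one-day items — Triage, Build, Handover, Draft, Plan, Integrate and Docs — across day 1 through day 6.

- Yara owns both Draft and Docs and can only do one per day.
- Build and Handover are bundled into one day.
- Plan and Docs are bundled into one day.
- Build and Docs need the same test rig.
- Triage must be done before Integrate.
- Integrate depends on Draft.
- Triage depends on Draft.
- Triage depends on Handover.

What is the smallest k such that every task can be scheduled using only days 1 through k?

3 days

The precedence chain requires at least 3 distinct days.
3 works (last occupied day: day 3): for example Plan in day 2; Integrate in day 3; Handover in day 1; Docs in day 2; Draft in day 1; Triage in day 2; Build in day 1.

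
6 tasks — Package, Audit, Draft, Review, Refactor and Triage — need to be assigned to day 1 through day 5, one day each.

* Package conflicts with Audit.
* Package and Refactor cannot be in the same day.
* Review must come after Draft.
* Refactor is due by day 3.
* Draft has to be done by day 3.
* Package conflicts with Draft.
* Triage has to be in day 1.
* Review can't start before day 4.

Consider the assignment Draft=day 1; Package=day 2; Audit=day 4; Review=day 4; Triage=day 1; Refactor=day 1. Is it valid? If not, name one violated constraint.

Valid

Draft has to be done by day 3 — holds.
Review can't start before day 4 — holds.
Review must come after Draft — holds.
Package and Refactor cannot be in the same day — holds.
Refactor is due by day 3 — holds.
Package conflicts with Audit — holds.
Package conflicts with Draft — holds.
Triage has to be in day 1 — holds.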